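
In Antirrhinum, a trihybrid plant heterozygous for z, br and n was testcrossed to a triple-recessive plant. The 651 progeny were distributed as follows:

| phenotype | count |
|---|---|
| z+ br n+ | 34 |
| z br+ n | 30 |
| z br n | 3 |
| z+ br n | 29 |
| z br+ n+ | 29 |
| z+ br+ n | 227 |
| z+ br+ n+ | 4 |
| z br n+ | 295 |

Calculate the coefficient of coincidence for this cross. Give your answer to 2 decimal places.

The two most frequent reciprocal classes, z+ br+ n and z br n+, are the parental types, so the F1 was z+ br+ n / z br n+.
The two rarest classes, z+ br+ n+ and z br n, are the double crossovers. Comparing them with the parentals, only the n allele has switched, so n is the middle locus and the order is br – n – z.
br–n: (58 + 7)/651 = 0.0998; n–z: (64 + 7)/651 = 0.1091.
Expected DCO frequency = 0.0998 × 0.1091 ≈ 0.01089; observed = 7/651 ≈ 0.01075.
Coefficient of coincidence = 0.01075/0.01089 ≈ 0.99.

0.99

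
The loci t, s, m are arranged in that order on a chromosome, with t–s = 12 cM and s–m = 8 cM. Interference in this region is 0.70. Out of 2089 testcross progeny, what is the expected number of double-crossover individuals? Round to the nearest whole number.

6

Map distances give recombination frequencies of 0.120 and 0.080 for the two intervals.
With interference 0.70 (so coincidence = 0.30), expected double-crossover frequency = 0.120 × 0.080 × 0.30 = 0.00288.
Expected number = 0.00288 × 2089 = 6.02 ≈ 6.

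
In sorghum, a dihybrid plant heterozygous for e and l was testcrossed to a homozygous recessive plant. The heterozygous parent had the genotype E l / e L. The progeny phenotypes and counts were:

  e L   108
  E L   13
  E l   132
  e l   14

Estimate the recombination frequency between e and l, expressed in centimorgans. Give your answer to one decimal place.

The recombinant classes are E L and e l: 13 + 14 = 27.
Recombination frequency = 27/267 = 0.1011 ≈ 10.1%, i.e. 10.1 centimorgans.

10.1 centimorgans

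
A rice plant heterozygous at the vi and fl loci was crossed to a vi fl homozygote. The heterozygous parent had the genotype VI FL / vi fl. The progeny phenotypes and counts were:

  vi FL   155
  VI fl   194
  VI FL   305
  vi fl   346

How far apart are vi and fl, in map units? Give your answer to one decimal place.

34.9 map units

The recombinant classes are VI fl and vi FL: 194 + 155 = 349.
Recombination frequency = 349/1000 = 0.3490 ≈ 34.9%, i.e. 34.9 map units.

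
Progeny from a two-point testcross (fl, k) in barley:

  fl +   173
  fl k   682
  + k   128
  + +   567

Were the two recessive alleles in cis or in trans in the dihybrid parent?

cis

The two most frequent classes are + + (567) and fl k (682); these are the parental (non-recombinant) types.
So the F1 carried + + on one chromosome and fl k on the other — the recessive alleles are on the same chromosome (cis / coupling).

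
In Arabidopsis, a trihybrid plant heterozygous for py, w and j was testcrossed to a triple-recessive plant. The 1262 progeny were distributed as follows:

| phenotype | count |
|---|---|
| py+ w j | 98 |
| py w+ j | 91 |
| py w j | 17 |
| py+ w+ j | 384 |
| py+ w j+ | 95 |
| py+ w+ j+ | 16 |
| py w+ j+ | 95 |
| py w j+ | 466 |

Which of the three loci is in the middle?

The two most frequent reciprocal classes, py w j+ and py+ w+ j, are the parental types, so the F1 was py w j+ / py+ w+ j.
The two rarest classes, py w j and py+ w+ j+, are the double crossovers. Comparing them with the parentals, only the j allele has switched, so j is the middle locus and the order is py – j – w.

j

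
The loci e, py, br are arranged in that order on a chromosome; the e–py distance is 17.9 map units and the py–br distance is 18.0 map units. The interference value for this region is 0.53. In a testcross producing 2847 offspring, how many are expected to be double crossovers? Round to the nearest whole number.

43

Map distances give recombination frequencies of 0.179 and 0.180 for the two intervals.
With interference 0.53 (so coincidence = 0.47), expected double-crossover frequency = 0.179 × 0.180 × 0.47 = 0.01514.
Expected number = 0.01514 × 2847 = 43.11 ≈ 43.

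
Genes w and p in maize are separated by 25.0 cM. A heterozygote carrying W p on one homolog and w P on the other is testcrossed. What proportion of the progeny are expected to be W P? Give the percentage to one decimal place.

12.5%

A map distance of 25.0 cM corresponds to a recombination frequency of 0.250.
The F1 is W p / w P, so W P is a recombinant gamete class with expected frequency r/2 = 0.250/2 = 0.1250.
That is 0.1250 = 12.5% of the progeny.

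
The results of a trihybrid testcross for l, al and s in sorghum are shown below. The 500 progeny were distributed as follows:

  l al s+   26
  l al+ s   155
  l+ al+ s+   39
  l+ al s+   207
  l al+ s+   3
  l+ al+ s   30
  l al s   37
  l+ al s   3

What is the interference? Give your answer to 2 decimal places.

The two most frequent reciprocal classes, l al+ s and l+ al s+, are the parental types, so the F1 was l al+ s / l+ al s+.
The two rarest classes, l al+ s+ and l+ al s, are the double crossovers. Comparing them with the parentals, only the s allele has switched, so s is the middle locus and the order is al – s – l.
al–s: (76 + 6)/500 = 0.1640; s–l: (56 + 6)/500 = 0.1240.
Expected DCO frequency = 0.1640 × 0.1240 ≈ 0.02034; observed = 6/500 ≈ 0.01200.
Coefficient of coincidence = 0.01200/0.02034 ≈ 0.59; interference = 1 − 0.59 = 0.41.

0.41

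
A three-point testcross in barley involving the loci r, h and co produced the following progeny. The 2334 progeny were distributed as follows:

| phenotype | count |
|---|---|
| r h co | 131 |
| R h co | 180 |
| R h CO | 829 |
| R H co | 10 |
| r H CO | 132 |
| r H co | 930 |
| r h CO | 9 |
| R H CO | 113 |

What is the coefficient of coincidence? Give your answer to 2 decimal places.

0.51

The two most frequent reciprocal classes, R h CO and r H co, are the parental types, so the F1 was R h CO / r H co.
The two rarest classes, r h CO and R H co, are the double crossovers. Comparing them with the parentals, only the r allele has switched, so r is the middle locus and the order is h – r – co.
h–r: (244 + 19)/2334 = 0.1127; r–co: (312 + 19)/2334 = 0.1418.
Expected DCO frequency = 0.1127 × 0.1418 ≈ 0.01598; observed = 19/2334 ≈ 0.00814.
Coefficient of coincidence = 0.00814/0.01598 ≈ 0.51.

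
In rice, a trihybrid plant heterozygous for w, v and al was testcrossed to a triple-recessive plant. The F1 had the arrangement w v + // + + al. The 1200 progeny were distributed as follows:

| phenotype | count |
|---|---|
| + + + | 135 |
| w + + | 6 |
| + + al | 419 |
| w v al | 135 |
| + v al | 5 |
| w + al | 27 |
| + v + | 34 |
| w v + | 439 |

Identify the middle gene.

v

The two rarest classes, w + + and + v al, are the double crossovers. Comparing them with the parentals, only the v allele has switched, so v is the middle locus and the order is al – v – w.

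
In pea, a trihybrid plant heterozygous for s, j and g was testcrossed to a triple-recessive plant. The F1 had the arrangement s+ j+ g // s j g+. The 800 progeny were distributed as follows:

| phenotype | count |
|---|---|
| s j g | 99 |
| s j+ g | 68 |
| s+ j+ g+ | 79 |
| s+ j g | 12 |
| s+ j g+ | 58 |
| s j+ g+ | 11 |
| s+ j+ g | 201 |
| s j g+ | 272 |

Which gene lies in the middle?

j

The two rarest classes, s+ j g and s j+ g+, are the double crossovers. Comparing them with the parentals, only the j allele has switched, so j is the middle locus and the order is g – j – s.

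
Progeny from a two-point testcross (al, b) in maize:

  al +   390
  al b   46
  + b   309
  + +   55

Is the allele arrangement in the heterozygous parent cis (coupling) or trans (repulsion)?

The two most frequent classes are + b (309) and al + (390); these are the parental (non-recombinant) types.
So the F1 carried + b on one chromosome and al + on the other — the recessive alleles are on opposite chromosomes (trans / repulsion).

trans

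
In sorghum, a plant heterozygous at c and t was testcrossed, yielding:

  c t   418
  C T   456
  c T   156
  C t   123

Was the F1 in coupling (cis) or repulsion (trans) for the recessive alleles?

cis

The two most frequent classes are C T (456) and c t (418); these are the parental (non-recombinant) types.
So the F1 carried C T on one chromosome and c t on the other — the recessive alleles are on the same chromosome (cis / coupling).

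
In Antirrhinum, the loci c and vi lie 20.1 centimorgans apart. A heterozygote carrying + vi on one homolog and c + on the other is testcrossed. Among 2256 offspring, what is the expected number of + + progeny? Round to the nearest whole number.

227

A map distance of 20.1 centimorgans corresponds to a recombination frequency of 0.201.
The F1 is + vi / c +, so + + is a recombinant gamete class with expected frequency r/2 = 0.201/2 = 0.1005.
Expected number = 0.1005 × 2256 = 226.73 ≈ 227.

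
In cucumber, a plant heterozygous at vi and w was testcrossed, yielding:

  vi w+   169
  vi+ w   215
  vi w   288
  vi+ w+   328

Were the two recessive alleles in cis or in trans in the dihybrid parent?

The two most frequent classes are vi+ w+ (328) and vi w (288); these are the parental (non-recombinant) types.
So the F1 carried vi+ w+ on one chromosome and vi w on the other — the recessive alleles are on the same chromosome (cis / coupling).

cis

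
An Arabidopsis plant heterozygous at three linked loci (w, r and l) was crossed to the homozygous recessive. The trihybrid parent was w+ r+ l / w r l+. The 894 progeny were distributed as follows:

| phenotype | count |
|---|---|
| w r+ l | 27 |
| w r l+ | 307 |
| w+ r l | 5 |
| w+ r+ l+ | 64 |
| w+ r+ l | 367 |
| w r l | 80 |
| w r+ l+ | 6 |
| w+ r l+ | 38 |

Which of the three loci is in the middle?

The two rarest classes, w+ r l and w r+ l+, are the double crossovers. Comparing them with the parentals, only the r allele has switched, so r is the middle locus and the order is w – r – l.

r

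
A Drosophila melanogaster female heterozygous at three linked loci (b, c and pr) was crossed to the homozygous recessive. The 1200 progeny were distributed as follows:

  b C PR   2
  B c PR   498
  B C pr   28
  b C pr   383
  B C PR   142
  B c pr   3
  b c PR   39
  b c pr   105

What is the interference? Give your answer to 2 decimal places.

The two most frequent reciprocal classes, B c PR and b C pr, are the parental types, so the F1 was B c PR / b C pr.
The two rarest classes, B c pr and b C PR, are the double crossovers. Comparing them with the parentals, only the pr allele has switched, so pr is the middle locus and the order is b – pr – c.
b–pr: (67 + 5)/1200 = 0.0600; pr–c: (247 + 5)/1200 = 0.2100.
Expected DCO frequency = 0.0600 × 0.2100 ≈ 0.01260; observed = 5/1200 ≈ 0.00417.
Coefficient of coincidence = 0.00417/0.01260 ≈ 0.33; interference = 1 − 0.33 = 0.67.

0.67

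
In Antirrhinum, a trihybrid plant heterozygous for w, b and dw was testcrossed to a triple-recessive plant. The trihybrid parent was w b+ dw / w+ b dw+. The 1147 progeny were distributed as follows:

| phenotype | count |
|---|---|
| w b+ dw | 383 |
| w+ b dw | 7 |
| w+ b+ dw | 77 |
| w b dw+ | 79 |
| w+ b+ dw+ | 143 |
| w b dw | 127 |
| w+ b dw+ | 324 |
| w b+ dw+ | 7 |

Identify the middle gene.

The two rarest classes, w b+ dw+ and w+ b dw, are the double crossovers. Comparing them with the parentals, only the dw allele has switched, so dw is the middle locus and the order is w – dw – b.

dw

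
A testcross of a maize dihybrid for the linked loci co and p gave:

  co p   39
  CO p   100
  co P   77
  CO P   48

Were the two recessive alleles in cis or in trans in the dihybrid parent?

trans

The two most frequent classes are CO p (100) and co P (77); these are the parental (non-recombinant) types.
So the F1 carried CO p on one chromosome and co P on the other — the recessive alleles are on opposite chromosomes (trans / repulsion).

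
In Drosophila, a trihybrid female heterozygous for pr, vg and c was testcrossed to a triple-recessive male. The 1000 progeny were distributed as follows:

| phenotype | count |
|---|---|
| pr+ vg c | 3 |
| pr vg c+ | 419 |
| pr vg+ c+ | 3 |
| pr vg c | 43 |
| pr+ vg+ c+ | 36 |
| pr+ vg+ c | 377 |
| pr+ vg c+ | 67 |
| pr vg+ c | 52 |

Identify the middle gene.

vg

The two most frequent reciprocal classes, pr vg c+ and pr+ vg+ c, are the parental types, so the F1 was pr vg c+ / pr+ vg+ c.
The two rarest classes, pr vg+ c+ and pr+ vg c, are the double crossovers. Comparing them with the parentals, only the vg allele has switched, so vg is the middle locus and the order is pr – vg – c.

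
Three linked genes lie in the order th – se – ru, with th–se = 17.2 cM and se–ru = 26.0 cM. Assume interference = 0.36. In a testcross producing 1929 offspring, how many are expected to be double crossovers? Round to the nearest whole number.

Map distances give recombination frequencies of 0.172 and 0.260 for the two intervals.
With interference 0.36 (so coincidence = 0.64), expected double-crossover frequency = 0.172 × 0.260 × 0.64 = 0.02862.
Expected number = 0.02862 × 1929 = 55.21 ≈ 55.

55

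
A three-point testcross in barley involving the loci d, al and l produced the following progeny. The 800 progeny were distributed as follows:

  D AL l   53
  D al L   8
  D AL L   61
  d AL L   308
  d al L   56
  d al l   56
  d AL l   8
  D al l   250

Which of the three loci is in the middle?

The two most frequent reciprocal classes, D al l and d AL L, are the parental types, so the F1 was D al l / d AL L.
The two rarest classes, D al L and d AL l, are the double crossovers. Comparing them with the parentals, only the l allele has switched, so l is the middle locus and the order is al – l – d.

l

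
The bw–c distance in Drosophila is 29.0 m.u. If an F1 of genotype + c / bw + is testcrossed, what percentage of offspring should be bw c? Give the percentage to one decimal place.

14.5%

A map distance of 29.0 m.u. corresponds to a recombination frequency of 0.290.
The F1 is + c / bw +, so bw c is a recombinant gamete class with expected frequency r/2 = 0.290/2 = 0.1450.
That is 0.1450 = 14.5% of the progeny.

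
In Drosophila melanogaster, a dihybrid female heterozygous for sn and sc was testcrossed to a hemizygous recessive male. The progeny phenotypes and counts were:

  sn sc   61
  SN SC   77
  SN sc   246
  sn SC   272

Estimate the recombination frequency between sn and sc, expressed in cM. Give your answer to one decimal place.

21.0 cM

The two most frequent classes, SN sc (246) and sn SC (272), are the parental types, so the F1 was SN sc / sn SC.
The recombinant classes are SN SC and sn sc: 77 + 61 = 138.
Recombination frequency = 138/656 = 0.2104 ≈ 21.0%, i.e. 21.0 cM.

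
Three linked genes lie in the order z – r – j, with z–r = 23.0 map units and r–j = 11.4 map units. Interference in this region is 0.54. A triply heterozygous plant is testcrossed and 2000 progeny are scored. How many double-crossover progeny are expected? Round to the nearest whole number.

Map distances give recombination frequencies of 0.230 and 0.114 for the two intervals.
With interference 0.54 (so coincidence = 0.46), expected double-crossover frequency = 0.230 × 0.114 × 0.46 = 0.01206.
Expected number = 0.01206 × 2000 = 24.12 ≈ 24.

24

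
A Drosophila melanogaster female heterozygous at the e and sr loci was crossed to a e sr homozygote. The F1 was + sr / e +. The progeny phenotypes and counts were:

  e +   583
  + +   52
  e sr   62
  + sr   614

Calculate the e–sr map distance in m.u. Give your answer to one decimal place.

The recombinant classes are + + and e sr: 52 + 62 = 114.
Recombination frequency = 114/1311 = 0.0870 ≈ 8.7%, i.e. 8.7 m.u.

8.7 m.u.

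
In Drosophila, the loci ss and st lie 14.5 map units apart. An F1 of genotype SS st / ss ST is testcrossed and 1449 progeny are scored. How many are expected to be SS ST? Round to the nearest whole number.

A map distance of 14.5 map units corresponds to a recombination frequency of 0.145.
The F1 is SS st / ss ST, so SS ST is a recombinant gamete class with expected frequency r/2 = 0.145/2 = 0.0725.
Expected number = 0.0725 × 1449 = 105.05 ≈ 105.

105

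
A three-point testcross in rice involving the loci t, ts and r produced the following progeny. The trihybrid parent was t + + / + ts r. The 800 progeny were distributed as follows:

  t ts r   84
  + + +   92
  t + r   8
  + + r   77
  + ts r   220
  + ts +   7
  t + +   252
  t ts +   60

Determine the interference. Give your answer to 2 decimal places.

The two rarest classes, t + r and + ts +, are the double crossovers. Comparing them with the parentals, only the r allele has switched, so r is the middle locus and the order is t – r – ts.
t–r: (176 + 15)/800 = 0.2387; r–ts: (137 + 15)/800 = 0.1900.
Expected DCO frequency = 0.2387 × 0.1900 ≈ 0.04535; observed = 15/800 ≈ 0.01875.
Coefficient of coincidence = 0.01875/0.04535 ≈ 0.41; interference = 1 − 0.41 = 0.59.

0.59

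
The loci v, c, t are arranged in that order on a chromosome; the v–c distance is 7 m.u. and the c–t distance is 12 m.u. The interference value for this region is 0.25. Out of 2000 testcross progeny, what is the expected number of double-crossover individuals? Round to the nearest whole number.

Map distances give recombination frequencies of 0.070 and 0.120 for the two intervals.
With interference 0.25 (so coincidence = 0.75), expected double-crossover frequency = 0.070 × 0.120 × 0.75 = 0.00630.
Expected number = 0.00630 × 2000 = 12.60 ≈ 13.

13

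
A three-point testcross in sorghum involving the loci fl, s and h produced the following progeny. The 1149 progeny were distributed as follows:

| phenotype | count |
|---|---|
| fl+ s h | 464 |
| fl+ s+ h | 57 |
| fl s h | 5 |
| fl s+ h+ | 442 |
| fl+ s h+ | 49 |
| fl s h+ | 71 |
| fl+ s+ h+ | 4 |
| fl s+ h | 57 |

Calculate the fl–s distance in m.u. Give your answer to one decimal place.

The two most frequent reciprocal classes, fl+ s h and fl s+ h+, are the parental types, so the F1 was fl+ s h / fl s+ h+.
The two rarest classes, fl s h and fl+ s+ h+, are the double crossovers. Comparing them with the parentals, only the fl allele has switched, so fl is the middle locus and the order is s – fl – h.
Crossovers in the s–fl interval produce the single-crossover classes fl+ s+ h and fl s h+ (57 + 71 = 128) plus the double crossovers (9).
RF(s–fl) = (128 + 9) / 1149 = 137/1149 = 0.1192 → 11.9 m.u.

11.9 m.u.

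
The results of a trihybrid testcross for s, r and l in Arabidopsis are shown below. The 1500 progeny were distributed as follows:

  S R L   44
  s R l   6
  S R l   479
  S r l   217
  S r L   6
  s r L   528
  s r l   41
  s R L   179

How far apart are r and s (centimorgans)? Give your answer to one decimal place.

The two most frequent reciprocal classes, s r L and S R l, are the parental types, so the F1 was s r L / S R l.
The two rarest classes, S r L and s R l, are the double crossovers. Comparing them with the parentals, only the s allele has switched, so s is the middle locus and the order is r – s – l.
Crossovers in the r–s interval produce the single-crossover classes s R L and S r l (179 + 217 = 396) plus the double crossovers (12).
RF(r–s) = (396 + 12) / 1500 = 408/1500 = 0.2720 → 27.2 centimorgans.

27.2 centimorgans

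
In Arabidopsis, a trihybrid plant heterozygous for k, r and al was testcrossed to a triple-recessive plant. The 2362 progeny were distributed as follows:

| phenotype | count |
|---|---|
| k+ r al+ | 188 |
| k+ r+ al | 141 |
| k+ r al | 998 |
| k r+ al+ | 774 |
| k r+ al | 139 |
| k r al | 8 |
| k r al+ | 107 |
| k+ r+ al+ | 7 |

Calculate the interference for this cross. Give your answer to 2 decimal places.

The two most frequent reciprocal classes, k+ r al and k r+ al+, are the parental types, so the F1 was k+ r al / k r+ al+.
The two rarest classes, k r al and k+ r+ al+, are the double crossovers. Comparing them with the parentals, only the k allele has switched, so k is the middle locus and the order is r – k – al.
r–k: (248 + 15)/2362 = 0.1113; k–al: (327 + 15)/2362 = 0.1448.
Expected DCO frequency = 0.1113 × 0.1448 ≈ 0.01612; observed = 15/2362 ≈ 0.00635.
Coefficient of coincidence = 0.00635/0.01612 ≈ 0.39; interference = 1 − 0.39 = 0.61.

0.61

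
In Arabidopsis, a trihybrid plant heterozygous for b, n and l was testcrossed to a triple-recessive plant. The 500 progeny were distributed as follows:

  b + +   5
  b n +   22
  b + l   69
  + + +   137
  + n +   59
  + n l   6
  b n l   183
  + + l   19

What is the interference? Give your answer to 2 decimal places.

0.24

The two most frequent reciprocal classes, + + + and b n l, are the parental types, so the F1 was + + + / b n l.
The two rarest classes, b + + and + n l, are the double crossovers. Comparing them with the parentals, only the b allele has switched, so b is the middle locus and the order is n – b – l.
n–b: (128 + 11)/500 = 0.2780; b–l: (41 + 11)/500 = 0.1040.
Expected DCO frequency = 0.2780 × 0.1040 ≈ 0.02891; observed = 11/500 ≈ 0.02200.
Coefficient of coincidence = 0.02200/0.02891 ≈ 0.76; interference = 1 − 0.76 = 0.24.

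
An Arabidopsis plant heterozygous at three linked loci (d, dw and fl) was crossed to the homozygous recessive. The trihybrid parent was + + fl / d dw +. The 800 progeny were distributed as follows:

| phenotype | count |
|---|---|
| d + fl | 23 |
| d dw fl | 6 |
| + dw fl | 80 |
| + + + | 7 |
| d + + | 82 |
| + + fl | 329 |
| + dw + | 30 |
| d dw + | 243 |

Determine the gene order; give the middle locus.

The two rarest classes, + + + and d dw fl, are the double crossovers. Comparing them with the parentals, only the fl allele has switched, so fl is the middle locus and the order is dw – fl – d.

fl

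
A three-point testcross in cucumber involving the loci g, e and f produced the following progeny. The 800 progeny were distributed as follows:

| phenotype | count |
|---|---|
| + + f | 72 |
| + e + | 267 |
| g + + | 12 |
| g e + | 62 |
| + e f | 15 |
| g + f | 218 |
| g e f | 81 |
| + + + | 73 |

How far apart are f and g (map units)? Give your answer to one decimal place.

The two most frequent reciprocal classes, g + f and + e +, are the parental types, so the F1 was g + f / + e +.
The two rarest classes, g + + and + e f, are the double crossovers. Comparing them with the parentals, only the f allele has switched, so f is the middle locus and the order is e – f – g.
Crossovers in the f–g interval produce the single-crossover classes + + f and g e + (72 + 62 = 134) plus the double crossovers (27).
RF(f–g) = (134 + 27) / 800 = 161/800 = 0.2013 → 20.1 map units.

20.1 map units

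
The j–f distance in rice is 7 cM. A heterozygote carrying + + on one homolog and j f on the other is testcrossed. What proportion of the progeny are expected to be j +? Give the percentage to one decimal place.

3.5%

A map distance of 7 cM corresponds to a recombination frequency of 0.070.
The F1 is + + / j f, so j + is a recombinant gamete class with expected frequency r/2 = 0.070/2 = 0.0350.
That is 0.0350 = 3.5% of the progeny.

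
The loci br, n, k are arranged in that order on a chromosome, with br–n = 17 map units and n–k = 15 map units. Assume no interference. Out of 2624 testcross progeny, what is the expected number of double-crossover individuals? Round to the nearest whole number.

67

Map distances give recombination frequencies of 0.170 and 0.150 for the two intervals.
With no interference, expected double-crossover frequency = 0.170 × 0.150 = 0.02550.
Expected number = 0.02550 × 2624 = 66.91 ≈ 67.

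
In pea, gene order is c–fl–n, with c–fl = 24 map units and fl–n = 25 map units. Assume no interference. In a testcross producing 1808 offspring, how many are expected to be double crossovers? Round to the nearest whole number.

108

Map distances give recombination frequencies of 0.240 and 0.250 for the two intervals.
With no interference, expected double-crossover frequency = 0.240 × 0.250 = 0.06000.
Expected number = 0.06000 × 1808 = 108.48 ≈ 108.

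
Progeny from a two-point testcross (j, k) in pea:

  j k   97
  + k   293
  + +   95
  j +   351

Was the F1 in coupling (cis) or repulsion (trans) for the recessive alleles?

The two most frequent classes are + k (293) and j + (351); these are the parental (non-recombinant) types.
So the F1 carried + k on one chromosome and j + on the other — the recessive alleles are on opposite chromosomes (trans / repulsion).

trans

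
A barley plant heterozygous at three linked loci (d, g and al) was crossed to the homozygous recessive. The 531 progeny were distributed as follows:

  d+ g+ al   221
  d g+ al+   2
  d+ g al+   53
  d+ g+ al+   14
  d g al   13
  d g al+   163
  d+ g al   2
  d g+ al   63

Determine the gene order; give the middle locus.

g

The two most frequent reciprocal classes, d+ g+ al and d g al+, are the parental types, so the F1 was d+ g+ al / d g al+.
The two rarest classes, d+ g al and d g+ al+, are the double crossovers. Comparing them with the parentals, only the g allele has switched, so g is the middle locus and the order is d – g – al.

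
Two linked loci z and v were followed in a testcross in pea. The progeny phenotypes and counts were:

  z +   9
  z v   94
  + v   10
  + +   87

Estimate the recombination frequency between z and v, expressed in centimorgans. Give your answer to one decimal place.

The two most frequent classes, + + (87) and z v (94), are the parental types, so the F1 was + + / z v.
The recombinant classes are + v and z +: 10 + 9 = 19.
Recombination frequency = 19/200 = 0.0950 ≈ 9.5%, i.e. 9.5 centimorgans.

9.5 centimorgans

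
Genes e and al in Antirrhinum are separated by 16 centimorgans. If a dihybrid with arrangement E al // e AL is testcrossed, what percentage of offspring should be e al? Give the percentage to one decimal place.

A map distance of 16 centimorgans corresponds to a recombination frequency of 0.160.
The F1 is E al / e AL, so e al is a recombinant gamete class with expected frequency r/2 = 0.160/2 = 0.0800.
That is 0.0800 = 8.0% of the progeny.

8.0%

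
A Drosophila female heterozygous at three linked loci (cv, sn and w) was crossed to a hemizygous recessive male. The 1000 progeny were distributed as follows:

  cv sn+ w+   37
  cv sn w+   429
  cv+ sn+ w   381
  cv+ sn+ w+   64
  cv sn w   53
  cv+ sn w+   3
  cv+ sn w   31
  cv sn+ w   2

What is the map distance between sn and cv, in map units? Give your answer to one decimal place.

The two most frequent reciprocal classes, cv+ sn+ w and cv sn w+, are the parental types, so the F1 was cv+ sn+ w / cv sn w+.
The two rarest classes, cv sn+ w and cv+ sn w+, are the double crossovers. Comparing them with the parentals, only the cv allele has switched, so cv is the middle locus and the order is sn – cv – w.
Crossovers in the sn–cv interval produce the single-crossover classes cv+ sn w and cv sn+ w+ (31 + 37 = 68) plus the double crossovers (5).
RF(sn–cv) = (68 + 5) / 1000 = 73/1000 = 0.0730 → 7.3 map units.

7.3 map units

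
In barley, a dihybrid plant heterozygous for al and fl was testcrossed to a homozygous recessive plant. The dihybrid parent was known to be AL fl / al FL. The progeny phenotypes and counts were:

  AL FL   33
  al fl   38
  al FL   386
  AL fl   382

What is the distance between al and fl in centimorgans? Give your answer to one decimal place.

8.5 centimorgans

The recombinant classes are AL FL and al fl: 33 + 38 = 71.
Recombination frequency = 71/839 = 0.0846 ≈ 8.5%, i.e. 8.5 centimorgans.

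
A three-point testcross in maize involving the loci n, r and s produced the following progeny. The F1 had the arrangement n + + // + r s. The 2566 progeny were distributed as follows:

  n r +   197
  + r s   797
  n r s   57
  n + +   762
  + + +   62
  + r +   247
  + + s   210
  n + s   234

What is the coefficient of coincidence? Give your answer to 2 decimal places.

The two rarest classes, + + + and n r s, are the double crossovers. Comparing them with the parentals, only the n allele has switched, so n is the middle locus and the order is s – n – r.
s–n: (481 + 119)/2566 = 0.2338; n–r: (407 + 119)/2566 = 0.2050.
Expected DCO frequency = 0.2338 × 0.2050 ≈ 0.04793; observed = 119/2566 ≈ 0.04638.
Coefficient of coincidence = 0.04638/0.04793 ≈ 0.97.

0.97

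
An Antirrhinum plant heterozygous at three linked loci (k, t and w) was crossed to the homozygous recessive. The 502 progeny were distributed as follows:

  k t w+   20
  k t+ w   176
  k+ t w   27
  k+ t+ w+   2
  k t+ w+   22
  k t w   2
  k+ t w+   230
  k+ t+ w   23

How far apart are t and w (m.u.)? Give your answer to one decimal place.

The two most frequent reciprocal classes, k+ t w+ and k t+ w, are the parental types, so the F1 was k+ t w+ / k t+ w.
The two rarest classes, k+ t+ w+ and k t w, are the double crossovers. Comparing them with the parentals, only the t allele has switched, so t is the middle locus and the order is w – t – k.
Crossovers in the w–t interval produce the single-crossover classes k+ t w and k t+ w+ (27 + 22 = 49) plus the double crossovers (4).
RF(w–t) = (49 + 4) / 502 = 53/502 = 0.1056 → 10.6 m.u.

10.6 m.u.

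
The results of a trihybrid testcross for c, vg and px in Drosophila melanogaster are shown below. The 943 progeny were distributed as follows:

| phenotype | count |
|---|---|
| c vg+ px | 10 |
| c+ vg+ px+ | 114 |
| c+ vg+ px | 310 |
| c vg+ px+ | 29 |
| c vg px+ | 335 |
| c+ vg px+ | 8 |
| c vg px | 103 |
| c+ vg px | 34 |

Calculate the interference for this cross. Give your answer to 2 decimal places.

0.11

The two most frequent reciprocal classes, c+ vg+ px and c vg px+, are the parental types, so the F1 was c+ vg+ px / c vg px+.
The two rarest classes, c vg+ px and c+ vg px+, are the double crossovers. Comparing them with the parentals, only the c allele has switched, so c is the middle locus and the order is px – c – vg.
px–c: (217 + 18)/943 = 0.2492; c–vg: (63 + 18)/943 = 0.0859.
Expected DCO frequency = 0.2492 × 0.0859 ≈ 0.02141; observed = 18/943 ≈ 0.01909.
Coefficient of coincidence = 0.01909/0.02141 ≈ 0.89; interference = 1 − 0.89 = 0.11.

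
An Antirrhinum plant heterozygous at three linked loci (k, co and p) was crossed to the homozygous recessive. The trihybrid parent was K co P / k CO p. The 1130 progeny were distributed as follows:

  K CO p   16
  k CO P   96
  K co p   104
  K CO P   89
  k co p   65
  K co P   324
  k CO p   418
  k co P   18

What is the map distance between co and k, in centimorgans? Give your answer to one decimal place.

The two rarest classes, k co P and K CO p, are the double crossovers. Comparing them with the parentals, only the k allele has switched, so k is the middle locus and the order is p – k – co.
Crossovers in the k–co interval produce the single-crossover classes K CO P and k co p (89 + 65 = 154) plus the double crossovers (34).
RF(k–co) = (154 + 34) / 1130 = 188/1130 = 0.1664 → 16.6 centimorgans.

16.6 centimorgans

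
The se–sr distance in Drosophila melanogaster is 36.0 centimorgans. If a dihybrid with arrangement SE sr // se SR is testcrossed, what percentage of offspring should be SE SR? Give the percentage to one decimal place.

A map distance of 36.0 centimorgans corresponds to a recombination frequency of 0.360.
The F1 is SE sr / se SR, so SE SR is a recombinant gamete class with expected frequency r/2 = 0.360/2 = 0.1800.
That is 0.1800 = 18.0% of the progeny.

18.0%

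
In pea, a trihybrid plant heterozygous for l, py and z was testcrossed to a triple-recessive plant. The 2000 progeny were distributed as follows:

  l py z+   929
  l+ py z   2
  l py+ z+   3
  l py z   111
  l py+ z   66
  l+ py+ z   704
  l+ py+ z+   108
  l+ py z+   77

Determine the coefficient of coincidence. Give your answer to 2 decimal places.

The two most frequent reciprocal classes, l py z+ and l+ py+ z, are the parental types, so the F1 was l py z+ / l+ py+ z.
The two rarest classes, l py+ z+ and l+ py z, are the double crossovers. Comparing them with the parentals, only the py allele has switched, so py is the middle locus and the order is l – py – z.
l–py: (143 + 5)/2000 = 0.0740; py–z: (219 + 5)/2000 = 0.1120.
Expected DCO frequency = 0.0740 × 0.1120 ≈ 0.00829; observed = 5/2000 ≈ 0.00250.
Coefficient of coincidence = 0.00250/0.00829 ≈ 0.30.

0.30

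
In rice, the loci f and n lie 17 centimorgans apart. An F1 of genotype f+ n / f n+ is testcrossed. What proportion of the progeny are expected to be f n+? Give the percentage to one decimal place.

A map distance of 17 centimorgans corresponds to a recombination frequency of 0.170.
The F1 is f+ n / f n+, so f n+ is a parental gamete class with expected frequency (1 − r)/2 = 0.830/2 = 0.4150.
That is 0.4150 = 41.5% of the progeny.

41.5%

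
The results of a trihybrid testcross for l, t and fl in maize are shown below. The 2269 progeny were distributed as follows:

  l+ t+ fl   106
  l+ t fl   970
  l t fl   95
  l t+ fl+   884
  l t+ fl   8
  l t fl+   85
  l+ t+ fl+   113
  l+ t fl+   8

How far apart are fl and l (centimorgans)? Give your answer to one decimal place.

9.9 centimorgans

The two most frequent reciprocal classes, l+ t fl and l t+ fl+, are the parental types, so the F1 was l+ t fl / l t+ fl+.
The two rarest classes, l+ t fl+ and l t+ fl, are the double crossovers. Comparing them with the parentals, only the fl allele has switched, so fl is the middle locus and the order is l – fl – t.
Crossovers in the l–fl interval produce the single-crossover classes l t fl and l+ t+ fl+ (95 + 113 = 208) plus the double crossovers (16).
RF(l–fl) = (208 + 16) / 2269 = 224/2269 = 0.0987 → 9.9 centimorgans.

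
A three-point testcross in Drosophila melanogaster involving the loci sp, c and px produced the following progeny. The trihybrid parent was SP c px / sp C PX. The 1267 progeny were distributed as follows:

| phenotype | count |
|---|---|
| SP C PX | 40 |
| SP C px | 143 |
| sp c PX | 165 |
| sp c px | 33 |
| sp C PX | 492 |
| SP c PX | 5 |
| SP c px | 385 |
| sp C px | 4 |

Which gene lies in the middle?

The two rarest classes, SP c PX and sp C px, are the double crossovers. Comparing them with the parentals, only the px allele has switched, so px is the middle locus and the order is c – px – sp.

px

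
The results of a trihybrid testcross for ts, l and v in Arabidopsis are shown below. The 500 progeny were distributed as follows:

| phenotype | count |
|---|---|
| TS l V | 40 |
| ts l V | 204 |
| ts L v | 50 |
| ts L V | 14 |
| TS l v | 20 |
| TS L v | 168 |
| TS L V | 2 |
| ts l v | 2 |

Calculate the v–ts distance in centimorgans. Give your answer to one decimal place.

The two most frequent reciprocal classes, TS L v and ts l V, are the parental types, so the F1 was TS L v / ts l V.
The two rarest classes, TS L V and ts l v, are the double crossovers. Comparing them with the parentals, only the v allele has switched, so v is the middle locus and the order is ts – v – l.
Crossovers in the ts–v interval produce the single-crossover classes ts L v and TS l V (50 + 40 = 90) plus the double crossovers (4).
RF(ts–v) = (90 + 4) / 500 = 94/500 = 0.1880 → 18.8 centimorgans.

18.8 centimorgans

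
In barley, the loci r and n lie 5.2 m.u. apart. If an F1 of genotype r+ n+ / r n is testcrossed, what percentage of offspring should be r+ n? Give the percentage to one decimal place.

A map distance of 5.2 m.u. corresponds to a recombination frequency of 0.052.
The F1 is r+ n+ / r n, so r+ n is a recombinant gamete class with expected frequency r/2 = 0.052/2 = 0.0260.
That is 0.0260 = 2.6% of the progeny.

2.6%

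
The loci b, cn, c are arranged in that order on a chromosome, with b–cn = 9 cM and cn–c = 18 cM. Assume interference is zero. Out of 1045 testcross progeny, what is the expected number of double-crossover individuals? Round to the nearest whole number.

Map distances give recombination frequencies of 0.090 and 0.180 for the two intervals.
With no interference, expected double-crossover frequency = 0.090 × 0.180 = 0.01620.
Expected number = 0.01620 × 1045 = 16.93 ≈ 17.

17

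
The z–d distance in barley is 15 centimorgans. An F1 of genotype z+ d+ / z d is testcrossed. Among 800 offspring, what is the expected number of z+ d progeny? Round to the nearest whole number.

60

A map distance of 15 centimorgans corresponds to a recombination frequency of 0.150.
The F1 is z+ d+ / z d, so z+ d is a recombinant gamete class with expected frequency r/2 = 0.150/2 = 0.0750.
Expected number = 0.0750 × 800 = 60.00 ≈ 60.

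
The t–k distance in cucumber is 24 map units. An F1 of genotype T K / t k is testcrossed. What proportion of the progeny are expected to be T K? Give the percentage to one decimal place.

A map distance of 24 map units corresponds to a recombination frequency of 0.240.
The F1 is T K / t k, so T K is a parental gamete class with expected frequency (1 − r)/2 = 0.760/2 = 0.3800.
That is 0.3800 = 38.0% of the progeny.

38.0%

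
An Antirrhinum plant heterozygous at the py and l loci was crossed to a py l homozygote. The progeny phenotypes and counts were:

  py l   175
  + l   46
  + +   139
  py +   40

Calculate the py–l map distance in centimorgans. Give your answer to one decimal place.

21.5 centimorgans

The two most frequent classes, + + (139) and py l (175), are the parental types, so the F1 was + + / py l.
The recombinant classes are + l and py +: 46 + 40 = 86.
Recombination frequency = 86/400 = 0.2150 ≈ 21.5%, i.e. 21.5 centimorgans.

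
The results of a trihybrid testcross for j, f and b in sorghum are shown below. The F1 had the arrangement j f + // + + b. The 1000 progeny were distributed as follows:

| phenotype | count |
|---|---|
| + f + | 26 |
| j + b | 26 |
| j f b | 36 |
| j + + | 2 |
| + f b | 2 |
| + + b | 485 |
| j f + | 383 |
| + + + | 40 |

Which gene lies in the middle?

f

The two rarest classes, j + + and + f b, are the double crossovers. Comparing them with the parentals, only the f allele has switched, so f is the middle locus and the order is b – f – j.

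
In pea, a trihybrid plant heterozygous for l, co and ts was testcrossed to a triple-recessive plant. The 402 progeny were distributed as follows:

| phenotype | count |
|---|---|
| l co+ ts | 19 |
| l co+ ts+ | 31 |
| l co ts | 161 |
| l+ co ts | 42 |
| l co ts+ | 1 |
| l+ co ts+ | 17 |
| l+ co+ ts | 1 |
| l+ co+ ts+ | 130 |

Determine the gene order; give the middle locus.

The two most frequent reciprocal classes, l+ co+ ts+ and l co ts, are the parental types, so the F1 was l+ co+ ts+ / l co ts.
The two rarest classes, l+ co+ ts and l co ts+, are the double crossovers. Comparing them with the parentals, only the ts allele has switched, so ts is the middle locus and the order is co – ts – l.

ts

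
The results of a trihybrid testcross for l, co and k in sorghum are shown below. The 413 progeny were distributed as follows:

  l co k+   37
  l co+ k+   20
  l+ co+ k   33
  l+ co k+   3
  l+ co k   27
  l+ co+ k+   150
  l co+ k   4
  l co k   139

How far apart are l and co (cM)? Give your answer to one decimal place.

The two most frequent reciprocal classes, l co k and l+ co+ k+, are the parental types, so the F1 was l co k / l+ co+ k+.
The two rarest classes, l co+ k and l+ co k+, are the double crossovers. Comparing them with the parentals, only the co allele has switched, so co is the middle locus and the order is l – co – k.
Crossovers in the l–co interval produce the single-crossover classes l+ co k and l co+ k+ (27 + 20 = 47) plus the double crossovers (7).
RF(l–co) = (47 + 7) / 413 = 54/413 = 0.1308 → 13.1 cM.

13.1 cM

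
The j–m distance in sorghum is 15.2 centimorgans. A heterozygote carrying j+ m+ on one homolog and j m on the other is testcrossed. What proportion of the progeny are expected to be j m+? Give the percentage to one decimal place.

7.6%

A map distance of 15.2 centimorgans corresponds to a recombination frequency of 0.152.
The F1 is j+ m+ / j m, so j m+ is a recombinant gamete class with expected frequency r/2 = 0.152/2 = 0.0760.
That is 0.0760 = 7.6% of the progeny.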